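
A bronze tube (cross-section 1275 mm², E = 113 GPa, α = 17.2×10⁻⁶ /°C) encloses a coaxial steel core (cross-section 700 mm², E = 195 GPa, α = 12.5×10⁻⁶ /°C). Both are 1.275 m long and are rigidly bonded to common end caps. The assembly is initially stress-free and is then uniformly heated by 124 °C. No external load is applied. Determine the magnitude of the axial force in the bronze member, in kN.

Both members must finish at the same length. With the larger α, the bronze tends to over-expand; the plates restrain it, putting the bronze in compression and the steel in tension. With no external load the two internal forces are equal and opposite, magnitude P.
Compatibility of the two members (thermal + elastic change equal): (α₁ − α₂)ΔT = P·[1/(A₁E₁) + 1/(A₂E₂)].
|α₁ − α₂|·ΔT = 4.7×10⁻⁶ × 124 = 0.0005828.
1/(A₁E₁) + 1/(A₂E₂) = 1/(1275×113×10³) + 1/(700×195×10³) = 1.427×10⁻⁸ N⁻¹.
P = 0.0005828 / 1.427×10⁻⁸ = 40850 N = 40.85 kN.

P ≈ 40.8 kN (compressive in the bronze)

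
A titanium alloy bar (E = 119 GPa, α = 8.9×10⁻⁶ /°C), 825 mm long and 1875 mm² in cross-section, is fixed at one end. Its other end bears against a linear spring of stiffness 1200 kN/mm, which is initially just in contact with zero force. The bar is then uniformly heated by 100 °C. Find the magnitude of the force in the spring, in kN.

If the spring were absent the bar would lengthen by αΔT L = 8.9×10⁻⁶ × 100 × 825 = 0.7342 mm.
Let P be the compressive force at the spring. The bar shortens elastically by PL/(AE) and the spring compresses by P/k; together these equal δ_free.
So P = δ_free / [L/(AE) + 1/k] = 0.7342 / [ 825/(1875×119×10³) + 1/(1200×10³) ].
P = 0.7342 / 4.531×10⁻⁶ = 162100 N.

P ≈ 162 kN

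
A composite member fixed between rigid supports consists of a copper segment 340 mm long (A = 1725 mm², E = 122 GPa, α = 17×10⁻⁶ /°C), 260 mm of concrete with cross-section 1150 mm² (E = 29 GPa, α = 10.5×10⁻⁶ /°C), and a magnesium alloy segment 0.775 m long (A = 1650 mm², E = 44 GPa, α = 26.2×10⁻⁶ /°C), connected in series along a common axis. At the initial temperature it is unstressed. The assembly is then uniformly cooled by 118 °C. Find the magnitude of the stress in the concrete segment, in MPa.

σ ≈ 147 MPa (tensile)

With the walls removed the bar would change length by δ_free = Σ αᵢΔT Lᵢ = 17×10⁻⁶×118×340 + 10.5×10⁻⁶×118×260 + 26.2×10⁻⁶×118×775 = 3.4 mm.
Since the ends are fixed, an axial force P builds up, equal in every segment, with P · Σ Lᵢ/(AᵢEᵢ) = δ_free.
Σ Lᵢ/(AᵢEᵢ) = 340/(1725×122×10³) + 260/(1150×29×10³) + 775/(1650×44×10³) = 2.009×10⁻⁵ mm/N.
Hence P = δ_free / Σ(L/AE) = 3.4/2.009×10⁻⁵ = 169.3 kN (tensile).
σ_{concrete} = P / A = 169300 / 1150 = 147.2 MPa.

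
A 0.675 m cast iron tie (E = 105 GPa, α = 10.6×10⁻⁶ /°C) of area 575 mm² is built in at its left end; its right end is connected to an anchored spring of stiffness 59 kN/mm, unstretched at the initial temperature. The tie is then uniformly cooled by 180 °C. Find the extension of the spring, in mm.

Free thermal contraction: δ_free = αΔT L = 10.6×10⁻⁶ × 180 × 675 = 1.288 mm.
Let P be the tensile force in the spring. The tie extends elastically by PL/(AE) and the spring stretches by P/k; together these equal δ_free.
So P = δ_free / [L/(AE) + 1/k] = 1.288 / [ 675/(575×105×10³) + 1/(59×10³) ].
P = 1.288 / 2.813×10⁻⁵ = 45790 N.
Spring extension = P/k = 45790/(59×10³) = 0.776 mm.

δ ≈ 0.776 mm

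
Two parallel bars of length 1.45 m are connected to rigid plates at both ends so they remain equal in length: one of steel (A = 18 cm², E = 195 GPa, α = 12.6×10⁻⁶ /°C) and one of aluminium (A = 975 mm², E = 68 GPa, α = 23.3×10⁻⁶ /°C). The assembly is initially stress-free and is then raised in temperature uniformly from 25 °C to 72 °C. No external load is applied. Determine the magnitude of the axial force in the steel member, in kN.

P ≈ 28 kN (tensile in the steel)

The aluminium has the larger α, so on heating it would change length more than the steel if both were free. The rigid plates force a common final length, so the aluminium is put into compression and the steel into tension, with equal and opposite forces P (no external load).
Equating the net (thermal + elastic) strains gives |α₁ − α₂|·ΔT = P·[1/(A₁E₁) + 1/(A₂E₂)].
|α₁ − α₂|·ΔT = 10.7×10⁻⁶ × 47 = 0.0005029.
1/(A₁E₁) + 1/(A₂E₂) = 1/(1800×195×10³) + 1/(975×68×10³) = 1.793×10⁻⁸ N⁻¹.
So P = 0.0005029 / 1.793×10⁻⁸ = 28.04 kN.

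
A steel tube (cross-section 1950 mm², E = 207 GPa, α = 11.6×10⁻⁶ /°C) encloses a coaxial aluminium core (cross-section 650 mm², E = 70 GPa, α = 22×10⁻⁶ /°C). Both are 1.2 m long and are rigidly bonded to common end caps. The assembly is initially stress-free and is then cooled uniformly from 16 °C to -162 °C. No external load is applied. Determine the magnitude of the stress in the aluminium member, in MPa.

Both members must finish at the same length. With the larger α, the aluminium tends to over-contract; the plates restrain it, putting the aluminium in tension and the steel in compression. With no external load the two internal forces are equal and opposite, magnitude P.
Compatibility of the two members (thermal + elastic change equal): (α₁ − α₂)ΔT = P·[1/(A₁E₁) + 1/(A₂E₂)].
|α₁ − α₂|·ΔT = 10.4×10⁻⁶ × 178 = 0.001851.
1/(A₁E₁) + 1/(A₂E₂) = 1/(1950×207×10³) + 1/(650×70×10³) = 2.446×10⁻⁸ N⁻¹.
So P = 0.001851 / 2.446×10⁻⁸ = 75.7 kN.
σ_{aluminium} = P/A₂ = 75700/650 = 116.5 MPa, tensile.

σ ≈ 116 MPa (tensile)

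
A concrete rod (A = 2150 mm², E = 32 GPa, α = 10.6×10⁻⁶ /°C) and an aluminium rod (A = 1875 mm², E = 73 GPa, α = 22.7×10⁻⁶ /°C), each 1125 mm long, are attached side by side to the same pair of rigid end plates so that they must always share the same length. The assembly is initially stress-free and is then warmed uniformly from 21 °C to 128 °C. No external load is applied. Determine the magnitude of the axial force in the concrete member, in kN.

P ≈ 59.3 kN (tensile in the concrete)

Equilibrium of a rigid end plate with no external load gives equal and opposite internal forces ±P in the two members. Since α_{aluminium} > α_{concrete}, heating drives the aluminium into compression and the concrete into tension.
Setting the final lengths equal and cancelling L: (α₁ − α₂)ΔT = P/(A₁E₁) + P/(A₂E₂).
|α₁ − α₂|·ΔT = 12.1×10⁻⁶ × 107 = 0.001295.
1/(A₁E₁) + 1/(A₂E₂) = 1/(2150×32×10³) + 1/(1875×73×10³) = 2.184×10⁻⁸ N⁻¹.
So P = 0.001295 / 2.184×10⁻⁸ = 59.28 kN.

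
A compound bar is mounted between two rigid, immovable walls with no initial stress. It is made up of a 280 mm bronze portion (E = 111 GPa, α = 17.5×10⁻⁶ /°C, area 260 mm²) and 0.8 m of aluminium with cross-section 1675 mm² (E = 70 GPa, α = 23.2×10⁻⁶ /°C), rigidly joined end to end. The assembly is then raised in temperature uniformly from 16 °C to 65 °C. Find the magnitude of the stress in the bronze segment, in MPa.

σ ≈ 268 MPa (compressive)

With the walls removed the bar would change length by δ_free = Σ αᵢΔT Lᵢ = 17.5×10⁻⁶×49×280 + 23.2×10⁻⁶×49×800 = 1.15 mm.
The rigid supports impose zero overall length change; the single axial force P common to all segments must satisfy P Σ Lᵢ/(AᵢEᵢ) = δ_free.
The series flexibility is Σ Lᵢ/(AᵢEᵢ) = 280/(260×111×10³) + 800/(1675×70×10³) = 1.653×10⁻⁵ mm/N.
P = 1.15 / 1.653×10⁻⁵ = 69560 N = 69.56 kN, compressive.
σ_{bronze} = P / A = 69560 / 260 = 267.6 MPa.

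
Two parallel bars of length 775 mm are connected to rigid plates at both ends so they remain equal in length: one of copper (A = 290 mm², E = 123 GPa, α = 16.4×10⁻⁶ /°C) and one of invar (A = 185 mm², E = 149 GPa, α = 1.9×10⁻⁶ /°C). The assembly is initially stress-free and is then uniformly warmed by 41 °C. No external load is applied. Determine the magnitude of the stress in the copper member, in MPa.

σ ≈ 31.9 MPa (compressive)

Equilibrium of a rigid end plate with no external load gives equal and opposite internal forces ±P in the two members. Since α_{copper} > α_{invar}, heating drives the copper into compression and the invar into tension.
Compatibility of the two members (thermal + elastic change equal): (α₁ − α₂)ΔT = P·[1/(A₁E₁) + 1/(A₂E₂)].
|α₁ − α₂|·ΔT = 14.5×10⁻⁶ × 41 = 0.0005945.
1/(A₁E₁) + 1/(A₂E₂) = 1/(290×123×10³) + 1/(185×149×10³) = 6.431×10⁻⁸ N⁻¹.
So P = 0.0005945 / 6.431×10⁻⁸ = 9.244 kN.
σ_{copper} = P/A₁ = 9244/290 = 31.88 MPa, compressive.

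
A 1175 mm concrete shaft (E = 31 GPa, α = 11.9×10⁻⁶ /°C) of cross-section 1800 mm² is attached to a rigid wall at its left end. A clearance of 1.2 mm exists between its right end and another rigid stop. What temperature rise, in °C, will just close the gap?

ΔT ≈ 85.8 °C

Contact occurs when the free expansion equals the gap: αΔT L = 1.2 mm.
So ΔT = g/(αL) = 1.2/(11.9×10⁻⁶ × 1175) = 85.82 °C.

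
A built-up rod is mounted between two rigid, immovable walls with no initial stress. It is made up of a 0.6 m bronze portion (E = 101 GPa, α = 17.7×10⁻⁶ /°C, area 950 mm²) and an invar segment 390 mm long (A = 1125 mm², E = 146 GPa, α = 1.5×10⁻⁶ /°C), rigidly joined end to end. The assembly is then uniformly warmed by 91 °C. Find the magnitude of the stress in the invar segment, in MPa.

σ ≈ 105 MPa (compressive)

With the walls removed the bar would change length by δ_free = Σ αᵢΔT Lᵢ = 17.7×10⁻⁶×91×600 + 1.5×10⁻⁶×91×390 = 1.02 mm.
The walls prevent any net length change, so an axial force P (same in every segment) develops. Compatibility: P · Σ Lᵢ/(AᵢEᵢ) = δ_free.
The series flexibility is Σ Lᵢ/(AᵢEᵢ) = 600/(950×101×10³) + 390/(1125×146×10³) = 8.628×10⁻⁶ mm/N.
So P = 1.02 / 8.628×10⁻⁶ = 118.2 kN, compressive.
σ_{invar} = P / A = 118200 / 1125 = 105.1 MPa.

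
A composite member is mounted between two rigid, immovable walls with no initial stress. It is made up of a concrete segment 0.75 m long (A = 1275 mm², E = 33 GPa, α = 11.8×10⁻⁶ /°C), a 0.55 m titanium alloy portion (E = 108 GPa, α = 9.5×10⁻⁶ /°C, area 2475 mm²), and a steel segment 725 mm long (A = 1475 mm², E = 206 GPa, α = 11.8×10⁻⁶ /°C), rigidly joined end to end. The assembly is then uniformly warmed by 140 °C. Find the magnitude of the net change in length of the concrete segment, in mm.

|ΔL| ≈ 1.3 mm

With the walls removed the bar would change length by δ_free = Σ αᵢΔT Lᵢ = 11.8×10⁻⁶×140×750 + 9.5×10⁻⁶×140×550 + 11.8×10⁻⁶×140×725 = 3.168 mm.
The walls prevent any net length change, so an axial force P (same in every segment) develops. Compatibility: P · Σ Lᵢ/(AᵢEᵢ) = δ_free.
Σ Lᵢ/(AᵢEᵢ) = 750/(1275×33×10³) + 550/(2475×108×10³) + 725/(1475×206×10³) = 2.227×10⁻⁵ mm/N.
Hence P = δ_free / Σ(L/AE) = 3.168/2.227×10⁻⁵ = 142.3 kN (compressive).
For the concrete segment, free thermal change = 11.8×10⁻⁶×140×750 = 1.239 mm and elastic change from P = 142300×750/(1275×33×10³) = 2.536 mm; these oppose, so the net change is 1.3 mm (segment shortens).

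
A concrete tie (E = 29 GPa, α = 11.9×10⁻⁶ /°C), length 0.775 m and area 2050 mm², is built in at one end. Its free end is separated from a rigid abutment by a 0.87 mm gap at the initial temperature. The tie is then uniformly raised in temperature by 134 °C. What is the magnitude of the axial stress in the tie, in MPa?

Unrestrained expansion: δ_free = αΔT L = 11.9×10⁻⁶ × 134 × 775 = 1.236 mm.
This exceeds the 0.87 mm gap, so the wall pushes back. The portion of expansion that must be recovered elastically is δ_free − gap = 1.236 − 0.87 = 0.3658 mm.
So σ = E(δ_free − g)/L = 29×10³ × 0.3658/775 = 13.69 MPa.

σ ≈ 13.7 MPa (compressive)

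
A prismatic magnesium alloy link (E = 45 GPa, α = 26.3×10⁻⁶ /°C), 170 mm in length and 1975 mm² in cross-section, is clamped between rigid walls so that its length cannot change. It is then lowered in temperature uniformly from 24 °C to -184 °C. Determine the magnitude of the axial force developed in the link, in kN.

Full restraint means ε = 0, so the stress is σ = EαΔT = 45×10³ × 26.3×10⁻⁶ × 208 = 246.2 MPa.
Axial force P = σA = 246.2 × 1975 = 486200 N = 486.2 kN, tensile.

P ≈ 486 kN (tensile)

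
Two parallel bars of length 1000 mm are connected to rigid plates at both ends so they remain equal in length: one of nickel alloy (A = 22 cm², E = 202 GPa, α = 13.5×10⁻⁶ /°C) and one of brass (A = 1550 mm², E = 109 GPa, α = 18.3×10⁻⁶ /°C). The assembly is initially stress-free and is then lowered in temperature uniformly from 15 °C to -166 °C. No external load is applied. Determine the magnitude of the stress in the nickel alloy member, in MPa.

σ ≈ 48.3 MPa (compressive)

Both members must finish at the same length. With the larger α, the brass tends to over-contract; the plates restrain it, putting the brass in tension and the nickel alloy in compression. With no external load the two internal forces are equal and opposite, magnitude P.
Equating the net (thermal + elastic) strains gives |α₁ − α₂|·ΔT = P·[1/(A₁E₁) + 1/(A₂E₂)].
|α₁ − α₂|·ΔT = 4.8×10⁻⁶ × 181 = 0.0008688.
1/(A₁E₁) + 1/(A₂E₂) = 1/(2200×202×10³) + 1/(1550×109×10³) = 8.169×10⁻⁹ N⁻¹.
So P = 0.0008688 / 8.169×10⁻⁹ = 106.4 kN.
σ_{nickel alloy} = P/A₁ = 106400/2200 = 48.34 MPa, compressive.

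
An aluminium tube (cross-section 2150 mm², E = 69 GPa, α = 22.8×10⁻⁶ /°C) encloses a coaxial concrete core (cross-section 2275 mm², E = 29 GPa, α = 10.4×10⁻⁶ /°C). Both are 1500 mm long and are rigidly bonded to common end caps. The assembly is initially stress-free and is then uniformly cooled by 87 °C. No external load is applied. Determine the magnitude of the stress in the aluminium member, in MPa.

Equilibrium of a rigid end plate with no external load gives equal and opposite internal forces ±P in the two members. Since α_{aluminium} > α_{concrete}, cooling drives the aluminium into tension and the concrete into compression.
Compatibility of the two members (thermal + elastic change equal): (α₁ − α₂)ΔT = P·[1/(A₁E₁) + 1/(A₂E₂)].
|α₁ − α₂|·ΔT = 12.4×10⁻⁶ × 87 = 0.001079.
1/(A₁E₁) + 1/(A₂E₂) = 1/(2150×69×10³) + 1/(2275×29×10³) = 2.19×10⁻⁸ N⁻¹.
So P = 0.001079 / 2.19×10⁻⁸ = 49.26 kN.
σ_{aluminium} = P/A₁ = 49260/2150 = 22.91 MPa, tensile.

σ ≈ 22.9 MPa (tensile)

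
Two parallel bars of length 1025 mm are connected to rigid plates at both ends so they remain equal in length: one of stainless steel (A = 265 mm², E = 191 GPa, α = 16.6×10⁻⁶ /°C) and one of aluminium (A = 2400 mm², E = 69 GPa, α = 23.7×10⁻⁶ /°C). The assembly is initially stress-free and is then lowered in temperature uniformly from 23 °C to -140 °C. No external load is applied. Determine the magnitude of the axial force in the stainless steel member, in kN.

P ≈ 44.9 kN (compressive in the stainless steel)

Both members must finish at the same length. With the larger α, the aluminium tends to over-contract; the plates restrain it, putting the aluminium in tension and the stainless steel in compression. With no external load the two internal forces are equal and opposite, magnitude P.
Equating the net (thermal + elastic) strains gives |α₁ − α₂|·ΔT = P·[1/(A₁E₁) + 1/(A₂E₂)].
|α₁ − α₂|·ΔT = 7.1×10⁻⁶ × 163 = 0.001157.
1/(A₁E₁) + 1/(A₂E₂) = 1/(265×191×10³) + 1/(2400×69×10³) = 2.58×10⁻⁸ N⁻¹.
P = 0.001157 / 2.58×10⁻⁸ = 44860 N = 44.86 kN.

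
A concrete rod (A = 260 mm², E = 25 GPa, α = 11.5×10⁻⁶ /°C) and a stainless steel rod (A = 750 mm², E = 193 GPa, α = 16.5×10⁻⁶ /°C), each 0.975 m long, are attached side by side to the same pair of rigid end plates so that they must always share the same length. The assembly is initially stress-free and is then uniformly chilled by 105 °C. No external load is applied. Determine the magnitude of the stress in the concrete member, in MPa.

Both members must finish at the same length. With the larger α, the stainless steel tends to over-contract; the plates restrain it, putting the stainless steel in tension and the concrete in compression. With no external load the two internal forces are equal and opposite, magnitude P.
Equating the net (thermal + elastic) strains gives |α₁ − α₂|·ΔT = P·[1/(A₁E₁) + 1/(A₂E₂)].
|α₁ − α₂|·ΔT = 5×10⁻⁶ × 105 = 0.000525.
1/(A₁E₁) + 1/(A₂E₂) = 1/(260×25×10³) + 1/(750×193×10³) = 1.608×10⁻⁷ N⁻¹.
P = 0.000525 / 1.608×10⁻⁷ = 3266 N = 3.266 kN.
σ_{concrete} = P/A₁ = 3266/260 = 12.56 MPa, compressive.

σ ≈ 12.6 MPa (compressive)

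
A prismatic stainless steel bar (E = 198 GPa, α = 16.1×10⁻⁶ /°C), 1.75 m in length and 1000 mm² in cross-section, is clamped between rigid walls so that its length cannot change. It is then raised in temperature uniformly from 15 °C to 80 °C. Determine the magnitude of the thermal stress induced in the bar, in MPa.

σ ≈ 207 MPa (compressive)

The supports are rigid, so the total axial strain is zero. The restrained thermal strain is ε = αΔT = 16.1×10⁻⁶ × 65 = 1046.5×10⁻⁶.
The stress required to suppress this strain is σ = Eε = 198×10³ × 1046.5×10⁻⁶ = 207.2 MPa, compressive since the bar is trying to expand.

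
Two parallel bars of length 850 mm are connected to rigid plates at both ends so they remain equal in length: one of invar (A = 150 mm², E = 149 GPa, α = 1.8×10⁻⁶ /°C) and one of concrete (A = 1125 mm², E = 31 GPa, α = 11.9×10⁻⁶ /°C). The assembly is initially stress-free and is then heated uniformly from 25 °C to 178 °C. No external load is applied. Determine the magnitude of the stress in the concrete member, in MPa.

The concrete has the larger α, so on heating it would change length more than the invar if both were free. The rigid plates force a common final length, so the concrete is put into compression and the invar into tension, with equal and opposite forces P (no external load).
Compatibility of the two members (thermal + elastic change equal): (α₁ − α₂)ΔT = P·[1/(A₁E₁) + 1/(A₂E₂)].
|α₁ − α₂|·ΔT = 10.1×10⁻⁶ × 153 = 0.001545.
1/(A₁E₁) + 1/(A₂E₂) = 1/(150×149×10³) + 1/(1125×31×10³) = 7.342×10⁻⁸ N⁻¹.
So P = 0.001545 / 7.342×10⁻⁸ = 21.05 kN.
σ_{concrete} = P/A₂ = 21050/1125 = 18.71 MPa, compressive.

σ ≈ 18.7 MPa (compressive)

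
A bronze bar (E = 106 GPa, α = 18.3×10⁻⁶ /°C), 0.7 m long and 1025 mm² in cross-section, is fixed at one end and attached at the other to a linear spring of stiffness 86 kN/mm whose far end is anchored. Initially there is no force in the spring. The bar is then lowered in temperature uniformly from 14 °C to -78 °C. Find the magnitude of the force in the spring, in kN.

P ≈ 65.2 kN

If the spring were absent the bar would shorten by αΔT L = 18.3×10⁻⁶ × 92 × 700 = 1.179 mm.
With a force P in the spring, the elastic change of the bar is PL/(AE) and that of the spring is P/k; compatibility requires their sum to equal δ_free.
So P = δ_free / [L/(AE) + 1/k] = 1.179 / [ 700/(1025×106×10³) + 1/(86×10³) ].
P = 1.179 / 1.807×10⁻⁵ = 65220 N.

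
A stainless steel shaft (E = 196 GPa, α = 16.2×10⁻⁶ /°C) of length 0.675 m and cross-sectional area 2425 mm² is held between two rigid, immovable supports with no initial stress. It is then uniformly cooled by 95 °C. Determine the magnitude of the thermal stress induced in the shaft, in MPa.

σ ≈ 302 MPa (tensile)

Because both ends are immovable the net strain is zero, and the suppressed thermal strain is αΔT = 16.2×10⁻⁶ × 95 = 1539×10⁻⁶.
The stress required to suppress this strain is σ = Eε = 196×10³ × 1539×10⁻⁶ = 301.6 MPa, tensile since the shaft is trying to contract.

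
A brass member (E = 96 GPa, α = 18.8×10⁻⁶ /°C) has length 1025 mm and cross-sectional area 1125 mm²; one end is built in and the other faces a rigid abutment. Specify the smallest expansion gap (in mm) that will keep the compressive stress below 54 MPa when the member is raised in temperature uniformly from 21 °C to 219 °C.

g ≈ 3.24 mm

With no wall the member would lengthen by αΔT L = 18.8×10⁻⁶ × 198 × 1025 = 3.815 mm.
At the allowable stress the elastic shortening the wall may impose is σL/E = 54 × 1025 / (96×10³) = 0.5766 mm.
So the gap has to take up the difference, g_min = δ_free − σL/E = 3.815 − 0.5766 = 3.239 mm.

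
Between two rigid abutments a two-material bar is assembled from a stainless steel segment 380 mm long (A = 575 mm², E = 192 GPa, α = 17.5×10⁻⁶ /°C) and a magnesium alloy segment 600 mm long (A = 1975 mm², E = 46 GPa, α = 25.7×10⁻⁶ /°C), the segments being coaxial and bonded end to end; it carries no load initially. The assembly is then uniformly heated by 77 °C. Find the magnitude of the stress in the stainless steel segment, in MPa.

If the supports were absent, the total length change would be Σ αᵢΔT Lᵢ = 17.5×10⁻⁶×77×380 + 25.7×10⁻⁶×77×600 = 1.699 mm.
The walls prevent any net length change, so an axial force P (same in every segment) develops. Compatibility: P · Σ Lᵢ/(AᵢEᵢ) = δ_free.
Σ Lᵢ/(AᵢEᵢ) = 380/(575×192×10³) + 600/(1975×46×10³) = 1.005×10⁻⁵ mm/N.
P = 1.699 / 1.005×10⁻⁵ = 169200 N = 169.2 kN, compressive.
σ_{stainless steel} = P / A = 169200 / 575 = 294.2 MPa.

σ ≈ 294 MPa (compressive)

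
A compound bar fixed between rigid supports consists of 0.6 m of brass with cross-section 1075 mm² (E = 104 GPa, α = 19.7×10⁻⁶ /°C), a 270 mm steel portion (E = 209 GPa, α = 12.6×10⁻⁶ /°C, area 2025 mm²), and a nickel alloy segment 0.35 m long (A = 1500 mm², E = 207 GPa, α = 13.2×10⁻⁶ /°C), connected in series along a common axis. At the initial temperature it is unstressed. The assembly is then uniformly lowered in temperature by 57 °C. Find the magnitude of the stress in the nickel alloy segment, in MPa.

σ ≈ 106 MPa (tensile)

With the walls removed the bar would change length by δ_free = Σ αᵢΔT Lᵢ = 19.7×10⁻⁶×57×600 + 12.6×10⁻⁶×57×270 + 13.2×10⁻⁶×57×350 = 1.131 mm.
Since the ends are fixed, an axial force P builds up, equal in every segment, with P · Σ Lᵢ/(AᵢEᵢ) = δ_free.
Σ Lᵢ/(AᵢEᵢ) = 600/(1075×104×10³) + 270/(2025×209×10³) + 350/(1500×207×10³) = 7.132×10⁻⁶ mm/N.
So P = 1.131 / 7.132×10⁻⁶ = 158.6 kN, tensile.
σ_{nickel alloy} = P / A = 158600 / 1500 = 105.7 MPa.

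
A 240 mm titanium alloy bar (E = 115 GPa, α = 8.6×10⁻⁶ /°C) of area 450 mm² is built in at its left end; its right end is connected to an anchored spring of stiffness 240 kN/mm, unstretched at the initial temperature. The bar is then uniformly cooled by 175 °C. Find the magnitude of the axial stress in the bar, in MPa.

Free thermal contraction: δ_free = αΔT L = 8.6×10⁻⁶ × 175 × 240 = 0.3612 mm.
Let P be the tensile force in the spring. The bar extends elastically by PL/(AE) and the spring stretches by P/k; together these equal δ_free.
So P = δ_free / [L/(AE) + 1/k] = 0.3612 / [ 240/(450×115×10³) + 1/(240×10³) ].
P = 0.3612 / 8.804×10⁻⁶ = 41030 N.
σ = P/A = 41030/450 = 91.17 MPa.

σ ≈ 91.2 MPa (tensile)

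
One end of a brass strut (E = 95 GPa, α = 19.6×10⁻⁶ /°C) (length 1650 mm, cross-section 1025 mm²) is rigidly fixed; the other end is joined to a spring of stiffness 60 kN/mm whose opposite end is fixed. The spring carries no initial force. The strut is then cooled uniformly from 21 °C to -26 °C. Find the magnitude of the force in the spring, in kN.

Free thermal contraction: δ_free = αΔT L = 19.6×10⁻⁶ × 47 × 1650 = 1.52 mm.
Let P be the tensile force in the spring. The strut extends elastically by PL/(AE) and the spring stretches by P/k; together these equal δ_free.
P [ L/(AE) + 1/k ] = δ_free → P [ 1650/(1025×95×10³) + 1/(60×10³) ] = 1.52.
P = 1.52 / 3.361×10⁻⁵ = 45220 N.

P ≈ 45.2 kN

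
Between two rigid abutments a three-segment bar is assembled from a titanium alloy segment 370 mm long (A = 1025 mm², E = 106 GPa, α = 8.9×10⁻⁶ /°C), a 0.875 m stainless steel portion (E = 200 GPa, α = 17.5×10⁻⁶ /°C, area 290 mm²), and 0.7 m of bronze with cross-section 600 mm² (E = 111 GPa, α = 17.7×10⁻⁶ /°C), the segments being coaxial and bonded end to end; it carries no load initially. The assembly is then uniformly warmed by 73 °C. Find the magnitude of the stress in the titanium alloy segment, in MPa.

σ ≈ 76.1 MPa (compressive)

With the walls removed the bar would change length by δ_free = Σ αᵢΔT Lᵢ = 8.9×10⁻⁶×73×370 + 17.5×10⁻⁶×73×875 + 17.7×10⁻⁶×73×700 = 2.263 mm.
The walls prevent any net length change, so an axial force P (same in every segment) develops. Compatibility: P · Σ Lᵢ/(AᵢEᵢ) = δ_free.
The series flexibility is Σ Lᵢ/(AᵢEᵢ) = 370/(1025×106×10³) + 875/(290×200×10³) + 700/(600×111×10³) = 2.9×10⁻⁵ mm/N.
So P = 2.263 / 2.9×10⁻⁵ = 78.02 kN, compressive.
σ_{titanium alloy} = P / A = 78020 / 1025 = 76.11 MPa.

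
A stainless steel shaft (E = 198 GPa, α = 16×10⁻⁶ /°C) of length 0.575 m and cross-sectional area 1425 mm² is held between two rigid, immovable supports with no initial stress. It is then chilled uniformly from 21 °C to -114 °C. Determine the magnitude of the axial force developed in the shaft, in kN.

P ≈ 609 kN (tensile)

With zero net strain, σ = E·αΔT = 198 GPa × 16×10⁻⁶ × 135 = 427.7 MPa.
Axial force P = σA = 427.7 × 1425 = 609400 N = 609.4 kN, tensile.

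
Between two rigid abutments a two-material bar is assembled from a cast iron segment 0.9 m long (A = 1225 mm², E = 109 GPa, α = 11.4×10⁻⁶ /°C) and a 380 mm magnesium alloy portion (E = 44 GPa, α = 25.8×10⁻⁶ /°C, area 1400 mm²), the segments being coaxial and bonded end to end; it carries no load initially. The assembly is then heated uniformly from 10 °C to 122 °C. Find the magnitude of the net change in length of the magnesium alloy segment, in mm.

|ΔL| ≈ 0.0242 mm

If the supports were absent, the total length change would be Σ αᵢΔT Lᵢ = 11.4×10⁻⁶×112×900 + 25.8×10⁻⁶×112×380 = 2.247 mm.
The rigid supports impose zero overall length change; the single axial force P common to all segments must satisfy P Σ Lᵢ/(AᵢEᵢ) = δ_free.
Σ Lᵢ/(AᵢEᵢ) = 900/(1225×109×10³) + 380/(1400×44×10³) = 1.291×10⁻⁵ mm/N.
So P = 2.247 / 1.291×10⁻⁵ = 174.1 kN, compressive.
For the magnesium alloy segment, free thermal change = 25.8×10⁻⁶×112×380 = 1.098 mm and elastic change from P = 174100×380/(1400×44×10³) = 1.074 mm; these oppose, so the net change is 0.0242 mm (segment lengthens).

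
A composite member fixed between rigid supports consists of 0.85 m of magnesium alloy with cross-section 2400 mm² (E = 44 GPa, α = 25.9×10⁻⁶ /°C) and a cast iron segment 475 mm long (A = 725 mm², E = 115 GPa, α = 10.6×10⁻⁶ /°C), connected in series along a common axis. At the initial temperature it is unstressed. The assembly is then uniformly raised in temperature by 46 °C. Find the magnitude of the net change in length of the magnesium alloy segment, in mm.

|ΔL| ≈ 0.284 mm

If the supports were absent, the total length change would be Σ αᵢΔT Lᵢ = 25.9×10⁻⁶×46×850 + 10.6×10⁻⁶×46×475 = 1.244 mm.
The walls prevent any net length change, so an axial force P (same in every segment) develops. Compatibility: P · Σ Lᵢ/(AᵢEᵢ) = δ_free.
Σ Lᵢ/(AᵢEᵢ) = 850/(2400×44×10³) + 475/(725×115×10³) = 1.375×10⁻⁵ mm/N.
So P = 1.244 / 1.375×10⁻⁵ = 90.52 kN, compressive.
For the magnesium alloy segment, free thermal change = 25.9×10⁻⁶×46×850 = 1.013 mm and elastic change from P = 90520×850/(2400×44×10³) = 0.7286 mm; these oppose, so the net change is 0.284 mm (segment lengthens).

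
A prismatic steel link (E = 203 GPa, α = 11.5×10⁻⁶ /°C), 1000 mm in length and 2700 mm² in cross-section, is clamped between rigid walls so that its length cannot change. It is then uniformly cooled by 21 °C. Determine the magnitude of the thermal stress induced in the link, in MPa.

Because both ends are immovable the net strain is zero, and the suppressed thermal strain is αΔT = 11.5×10⁻⁶ × 21 = 241.5×10⁻⁶.
Hence σ = E·αΔT = 203×10³ × 241.5×10⁻⁶ = 49.02 MPa, tensile.

σ ≈ 49 MPa (tensile)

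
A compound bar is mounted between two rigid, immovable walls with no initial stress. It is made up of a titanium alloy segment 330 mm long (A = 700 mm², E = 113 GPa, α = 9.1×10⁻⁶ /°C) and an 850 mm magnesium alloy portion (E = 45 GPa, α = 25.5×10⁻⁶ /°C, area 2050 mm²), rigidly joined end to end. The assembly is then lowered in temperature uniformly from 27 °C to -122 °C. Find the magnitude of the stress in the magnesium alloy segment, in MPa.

If the supports were absent, the total length change would be Σ αᵢΔT Lᵢ = 9.1×10⁻⁶×149×330 + 25.5×10⁻⁶×149×850 = 3.677 mm.
The walls prevent any net length change, so an axial force P (same in every segment) develops. Compatibility: P · Σ Lᵢ/(AᵢEᵢ) = δ_free.
The series flexibility is Σ Lᵢ/(AᵢEᵢ) = 330/(700×113×10³) + 850/(2050×45×10³) = 1.339×10⁻⁵ mm/N.
P = 3.677 / 1.339×10⁻⁵ = 274700 N = 274.7 kN, tensile.
σ_{magnesium alloy} = P / A = 274700 / 2050 = 134 MPa.

σ ≈ 134 MPa (tensile)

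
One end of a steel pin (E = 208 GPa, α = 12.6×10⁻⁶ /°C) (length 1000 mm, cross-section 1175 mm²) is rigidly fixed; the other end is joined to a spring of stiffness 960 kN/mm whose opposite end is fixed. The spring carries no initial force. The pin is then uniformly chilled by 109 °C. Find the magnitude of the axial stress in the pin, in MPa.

The unrestrained thermal change is αΔT L = 12.6×10⁻⁶ × 109 × 1000 = 1.373 mm.
Let P be the tensile force in the spring. The pin extends elastically by PL/(AE) and the spring stretches by P/k; together these equal δ_free.
So P = δ_free / [L/(AE) + 1/k] = 1.373 / [ 1000/(1175×208×10³) + 1/(960×10³) ].
P = 1.373 / 5.133×10⁻⁶ = 267500 N.
σ = P/A = 267500/1175 = 227.7 MPa.

σ ≈ 228 MPa (tensile)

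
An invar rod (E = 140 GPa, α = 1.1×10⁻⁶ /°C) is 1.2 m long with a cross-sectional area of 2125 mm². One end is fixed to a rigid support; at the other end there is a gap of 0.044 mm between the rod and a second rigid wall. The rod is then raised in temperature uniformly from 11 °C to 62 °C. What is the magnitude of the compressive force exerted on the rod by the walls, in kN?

Unrestrained expansion: δ_free = αΔT L = 1.1×10⁻⁶ × 51 × 1200 = 0.06732 mm.
After closing the 0.044 mm clearance, 0.06732 − 0.044 = 0.02332 mm of expansion remains to be suppressed by the wall.
That suppressed elongation corresponds to σ = E·Δ/L = 140×10³ × 0.02332/1200 = 2.721 MPa.
Force on the wall = σA = 2.721 × 2125 mm² = 5.781 kN.

P ≈ 5.78 kN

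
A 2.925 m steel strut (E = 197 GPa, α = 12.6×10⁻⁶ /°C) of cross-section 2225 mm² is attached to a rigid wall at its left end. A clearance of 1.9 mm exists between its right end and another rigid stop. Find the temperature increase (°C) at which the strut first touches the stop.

ΔT ≈ 51.6 °C

The gap closes when αΔT L = 1.9 mm, since the strut is still unstressed at that instant.
ΔT = 1.9 / (12.6×10⁻⁶ × 2925) = 51.55 °C.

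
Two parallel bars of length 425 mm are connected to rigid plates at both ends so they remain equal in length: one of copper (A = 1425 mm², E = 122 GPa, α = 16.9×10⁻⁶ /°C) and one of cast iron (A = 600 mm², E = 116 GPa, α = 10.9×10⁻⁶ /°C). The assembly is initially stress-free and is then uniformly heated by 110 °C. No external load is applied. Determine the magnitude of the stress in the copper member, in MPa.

σ ≈ 23 MPa (compressive)

The copper has the larger α, so on heating it would change length more than the cast iron if both were free. The rigid plates force a common final length, so the copper is put into compression and the cast iron into tension, with equal and opposite forces P (no external load).
Setting the final lengths equal and cancelling L: (α₁ − α₂)ΔT = P/(A₁E₁) + P/(A₂E₂).
|α₁ − α₂|·ΔT = 6×10⁻⁶ × 110 = 0.00066.
1/(A₁E₁) + 1/(A₂E₂) = 1/(1425×122×10³) + 1/(600×116×10³) = 2.012×10⁻⁸ N⁻¹.
P = 0.00066 / 2.012×10⁻⁸ = 32800 N = 32.8 kN.
σ_{copper} = P/A₁ = 32800/1425 = 23.02 MPa, compressive.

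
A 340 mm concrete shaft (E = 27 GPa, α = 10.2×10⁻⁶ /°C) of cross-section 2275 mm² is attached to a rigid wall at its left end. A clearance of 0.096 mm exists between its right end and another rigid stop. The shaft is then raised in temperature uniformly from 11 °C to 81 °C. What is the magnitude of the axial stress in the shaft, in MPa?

If the wall were absent the shaft would grow by αΔT L = 10.2×10⁻⁶ × 70 × 340 = 0.2428 mm.
The gap closes (δ_free > 0.096 mm) and the wall then resists a further 0.2428 − 0.096 = 0.1468 mm of expansion.
Compatibility: PL/(AE) = 0.1468 mm, so σ = P/A = E × (0.1468/340) = 11.65 MPa.

σ ≈ 11.7 MPa (compressive)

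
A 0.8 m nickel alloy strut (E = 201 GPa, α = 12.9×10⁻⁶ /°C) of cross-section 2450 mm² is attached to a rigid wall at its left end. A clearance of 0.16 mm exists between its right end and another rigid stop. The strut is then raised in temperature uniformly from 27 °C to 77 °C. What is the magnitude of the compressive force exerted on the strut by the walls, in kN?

P ≈ 219 kN

Free thermal elongation = αΔT L = 12.9×10⁻⁶ × 50 × 800 = 0.516 mm.
This exceeds the 0.16 mm gap, so the wall pushes back. The portion of expansion that must be recovered elastically is δ_free − gap = 0.516 − 0.16 = 0.356 mm.
So σ = E(δ_free − g)/L = 201×10³ × 0.356/800 = 89.44 MPa.
P = σA = 89.44 × 2450 = 219.1 kN.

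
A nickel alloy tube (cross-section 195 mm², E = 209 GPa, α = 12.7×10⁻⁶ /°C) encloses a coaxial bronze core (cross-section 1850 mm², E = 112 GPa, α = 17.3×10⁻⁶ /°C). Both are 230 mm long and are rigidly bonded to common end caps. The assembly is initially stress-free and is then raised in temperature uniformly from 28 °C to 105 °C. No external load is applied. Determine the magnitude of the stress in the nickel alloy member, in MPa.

σ ≈ 61.9 MPa (tensile)

Both members must finish at the same length. With the larger α, the bronze tends to over-expand; the plates restrain it, putting the bronze in compression and the nickel alloy in tension. With no external load the two internal forces are equal and opposite, magnitude P.
Setting the final lengths equal and cancelling L: (α₁ − α₂)ΔT = P/(A₁E₁) + P/(A₂E₂).
|α₁ − α₂|·ΔT = 4.6×10⁻⁶ × 77 = 0.0003542.
1/(A₁E₁) + 1/(A₂E₂) = 1/(195×209×10³) + 1/(1850×112×10³) = 2.936×10⁻⁸ N⁻¹.
So P = 0.0003542 / 2.936×10⁻⁸ = 12.06 kN.
σ_{nickel alloy} = P/A₁ = 12060/195 = 61.86 MPa, tensile.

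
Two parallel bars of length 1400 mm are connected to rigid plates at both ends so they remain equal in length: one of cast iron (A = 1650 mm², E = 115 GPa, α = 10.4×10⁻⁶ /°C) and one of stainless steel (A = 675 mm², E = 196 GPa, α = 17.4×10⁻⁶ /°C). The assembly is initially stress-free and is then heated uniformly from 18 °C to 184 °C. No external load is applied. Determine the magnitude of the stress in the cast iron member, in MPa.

The stainless steel has the larger α, so on heating it would change length more than the cast iron if both were free. The rigid plates force a common final length, so the stainless steel is put into compression and the cast iron into tension, with equal and opposite forces P (no external load).
Equating the net (thermal + elastic) strains gives |α₁ − α₂|·ΔT = P·[1/(A₁E₁) + 1/(A₂E₂)].
|α₁ − α₂|·ΔT = 7×10⁻⁶ × 166 = 0.001162.
1/(A₁E₁) + 1/(A₂E₂) = 1/(1650×115×10³) + 1/(675×196×10³) = 1.283×10⁻⁸ N⁻¹.
So P = 0.001162 / 1.283×10⁻⁸ = 90.58 kN.
σ_{cast iron} = P/A₁ = 90580/1650 = 54.9 MPa, tensile.

σ ≈ 54.9 MPa (tensile)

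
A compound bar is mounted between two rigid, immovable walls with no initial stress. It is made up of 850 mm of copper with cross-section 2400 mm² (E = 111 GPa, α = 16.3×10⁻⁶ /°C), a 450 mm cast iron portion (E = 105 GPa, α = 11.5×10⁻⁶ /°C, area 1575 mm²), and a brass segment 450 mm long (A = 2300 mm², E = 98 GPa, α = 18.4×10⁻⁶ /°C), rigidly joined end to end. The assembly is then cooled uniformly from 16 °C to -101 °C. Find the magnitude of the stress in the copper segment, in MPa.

σ ≈ 168 MPa (tensile)

If the supports were absent, the total length change would be Σ αᵢΔT Lᵢ = 16.3×10⁻⁶×117×850 + 11.5×10⁻⁶×117×450 + 18.4×10⁻⁶×117×450 = 3.195 mm.
The rigid supports impose zero overall length change; the single axial force P common to all segments must satisfy P Σ Lᵢ/(AᵢEᵢ) = δ_free.
Σ Lᵢ/(AᵢEᵢ) = 850/(2400×111×10³) + 450/(1575×105×10³) + 450/(2300×98×10³) = 7.908×10⁻⁶ mm/N.
P = 3.195 / 7.908×10⁻⁶ = 404000 N = 404 kN, tensile.
σ_{copper} = P / A = 404000 / 2400 = 168.4 MPa.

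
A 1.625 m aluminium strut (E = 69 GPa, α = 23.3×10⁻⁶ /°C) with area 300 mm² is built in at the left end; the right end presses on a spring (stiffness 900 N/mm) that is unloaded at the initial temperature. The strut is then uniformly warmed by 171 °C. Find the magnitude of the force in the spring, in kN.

If the spring were absent the strut would lengthen by αΔT L = 23.3×10⁻⁶ × 171 × 1625 = 6.474 mm.
With a force P in the spring, the elastic change of the strut is PL/(AE) and that of the spring is P/k; compatibility requires their sum to equal δ_free.
P [ L/(AE) + 1/k ] = δ_free → P [ 1625/(300×69×10³) + 1/(900) ] = 6.474.
P = 6.474 / 0.00119 = 5443 N.

P ≈ 5.44 kN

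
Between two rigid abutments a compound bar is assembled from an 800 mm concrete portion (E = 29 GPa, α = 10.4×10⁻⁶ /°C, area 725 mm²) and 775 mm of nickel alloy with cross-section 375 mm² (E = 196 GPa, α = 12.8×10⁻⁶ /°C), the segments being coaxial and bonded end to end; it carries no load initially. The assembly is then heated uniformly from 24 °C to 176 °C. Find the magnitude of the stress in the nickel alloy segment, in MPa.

σ ≈ 152 MPa (compressive)

Free thermal expansion of the whole bar: Σ αᵢΔT Lᵢ = 10.4×10⁻⁶×152×800 + 12.8×10⁻⁶×152×775 = 2.772 mm.
Since the ends are fixed, an axial force P builds up, equal in every segment, with P · Σ Lᵢ/(AᵢEᵢ) = δ_free.
The series flexibility is Σ Lᵢ/(AᵢEᵢ) = 800/(725×29×10³) + 775/(375×196×10³) = 4.859×10⁻⁵ mm/N.
P = 2.772 / 4.859×10⁻⁵ = 57050 N = 57.05 kN, compressive.
σ_{nickel alloy} = P / A = 57050 / 375 = 152.1 MPa.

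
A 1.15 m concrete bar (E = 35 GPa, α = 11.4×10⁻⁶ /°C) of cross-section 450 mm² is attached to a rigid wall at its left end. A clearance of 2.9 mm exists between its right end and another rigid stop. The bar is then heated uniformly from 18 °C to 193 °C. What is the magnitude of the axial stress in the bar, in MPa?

σ ≈ 0 MPa

If the wall were absent the bar would grow by αΔT L = 11.4×10⁻⁶ × 175 × 1150 = 2.294 mm.
This is smaller than the 2.9 mm clearance, so the bar expands freely without reaching the stop — the stress is zero.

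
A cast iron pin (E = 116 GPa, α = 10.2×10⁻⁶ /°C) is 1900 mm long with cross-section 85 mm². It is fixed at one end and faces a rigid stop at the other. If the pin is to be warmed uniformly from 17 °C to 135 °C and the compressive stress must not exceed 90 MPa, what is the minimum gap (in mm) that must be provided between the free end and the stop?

Free expansion if unrestrained: δ_free = αΔT L = 10.2×10⁻⁶ × 118 × 1900 = 2.287 mm.
At the allowable stress the elastic shortening the wall may impose is σL/E = 90 × 1900 / (116×10³) = 1.474 mm.
The gap must absorb the remainder: g_min = 2.287 − 1.474 = 0.8127 mm.

g ≈ 0.813 mm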